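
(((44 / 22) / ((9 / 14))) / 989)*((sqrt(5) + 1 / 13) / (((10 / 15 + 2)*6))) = 7 / 462852 + 7*sqrt(5) / 35604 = 0.00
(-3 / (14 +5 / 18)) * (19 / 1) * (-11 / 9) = 1254 / 257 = 4.88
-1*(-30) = 30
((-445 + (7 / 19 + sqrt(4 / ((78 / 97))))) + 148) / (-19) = 5636 / 361 - sqrt(7566) / 741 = 15.49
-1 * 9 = -9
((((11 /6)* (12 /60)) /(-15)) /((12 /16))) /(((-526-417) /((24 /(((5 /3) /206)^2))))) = 7468736 /589375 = 12.67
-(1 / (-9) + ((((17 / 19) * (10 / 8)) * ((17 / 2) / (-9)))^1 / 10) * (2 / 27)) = 4393 / 36936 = 0.12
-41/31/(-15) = 41/465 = 0.09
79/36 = 2.19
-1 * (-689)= 689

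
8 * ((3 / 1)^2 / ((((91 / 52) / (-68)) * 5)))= -19584 / 35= -559.54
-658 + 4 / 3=-1970 / 3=-656.67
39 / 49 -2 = -59 / 49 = -1.20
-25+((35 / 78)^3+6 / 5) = -56257313 / 2372760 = -23.71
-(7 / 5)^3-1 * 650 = -81593 / 125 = -652.74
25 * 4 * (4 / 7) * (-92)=-36800 / 7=-5257.14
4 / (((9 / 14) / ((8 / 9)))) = 448 / 81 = 5.53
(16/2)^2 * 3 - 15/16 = 3057/16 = 191.06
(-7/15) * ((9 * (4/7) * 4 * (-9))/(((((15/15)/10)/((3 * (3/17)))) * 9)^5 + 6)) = 8640000/2019857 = 4.28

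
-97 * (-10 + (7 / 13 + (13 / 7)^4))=-7369090 / 31213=-236.09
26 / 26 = 1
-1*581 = -581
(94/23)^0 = 1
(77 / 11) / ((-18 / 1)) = -7 / 18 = -0.39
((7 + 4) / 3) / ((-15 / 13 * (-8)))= 143 / 360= 0.40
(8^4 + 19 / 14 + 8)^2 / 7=3303375625 / 1372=2407708.18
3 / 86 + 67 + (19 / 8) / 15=346717 / 5160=67.19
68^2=4624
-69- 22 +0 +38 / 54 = -2438 / 27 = -90.30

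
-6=-6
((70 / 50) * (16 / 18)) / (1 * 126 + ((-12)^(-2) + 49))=896 / 126005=0.01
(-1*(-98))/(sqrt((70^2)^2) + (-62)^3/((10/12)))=-0.00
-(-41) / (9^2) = 41 / 81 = 0.51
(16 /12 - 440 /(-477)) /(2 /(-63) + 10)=1883 /8321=0.23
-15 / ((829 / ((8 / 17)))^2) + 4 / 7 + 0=794443876 / 1390288543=0.57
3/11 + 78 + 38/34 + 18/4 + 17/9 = 288733/3366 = 85.78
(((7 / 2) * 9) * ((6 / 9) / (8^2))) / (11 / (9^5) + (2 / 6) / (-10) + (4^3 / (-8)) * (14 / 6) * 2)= -6200145 / 706065056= -0.01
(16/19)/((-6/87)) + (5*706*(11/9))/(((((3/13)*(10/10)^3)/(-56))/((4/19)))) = -113079224/513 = -220427.34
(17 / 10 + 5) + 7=137 / 10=13.70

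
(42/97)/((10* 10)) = 21/4850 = 0.00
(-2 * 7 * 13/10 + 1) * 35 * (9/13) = -5418/13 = -416.77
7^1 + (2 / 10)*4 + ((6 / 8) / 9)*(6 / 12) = 941 / 120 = 7.84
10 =10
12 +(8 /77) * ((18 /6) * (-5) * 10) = -276 /77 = -3.58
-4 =-4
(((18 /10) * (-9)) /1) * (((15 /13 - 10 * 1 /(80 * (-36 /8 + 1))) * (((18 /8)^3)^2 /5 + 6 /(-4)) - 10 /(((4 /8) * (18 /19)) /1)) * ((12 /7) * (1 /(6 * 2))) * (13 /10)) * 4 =-4814216433 /50176000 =-95.95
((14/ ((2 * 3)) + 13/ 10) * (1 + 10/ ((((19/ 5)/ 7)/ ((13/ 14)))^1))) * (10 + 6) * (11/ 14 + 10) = 22647584/ 1995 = 11352.17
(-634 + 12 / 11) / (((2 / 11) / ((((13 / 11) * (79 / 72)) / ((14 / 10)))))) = -17874935 / 5544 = -3224.19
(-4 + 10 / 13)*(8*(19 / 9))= -2128 / 39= -54.56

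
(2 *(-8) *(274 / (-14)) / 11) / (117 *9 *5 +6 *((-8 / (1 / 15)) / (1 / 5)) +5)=1096 / 64295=0.02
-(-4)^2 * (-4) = 64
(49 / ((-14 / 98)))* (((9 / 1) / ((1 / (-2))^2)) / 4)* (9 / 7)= -3969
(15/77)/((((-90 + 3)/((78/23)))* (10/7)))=-39/7337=-0.01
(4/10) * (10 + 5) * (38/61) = 228/61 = 3.74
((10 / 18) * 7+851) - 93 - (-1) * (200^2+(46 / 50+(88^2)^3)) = 104490928698032 / 225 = 464404127546.81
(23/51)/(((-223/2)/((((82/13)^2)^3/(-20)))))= 3496076721376/274476493785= 12.74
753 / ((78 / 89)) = 22339 / 26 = 859.19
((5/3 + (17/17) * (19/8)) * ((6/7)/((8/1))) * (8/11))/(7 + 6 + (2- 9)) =97/1848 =0.05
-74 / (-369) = 74 / 369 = 0.20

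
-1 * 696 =-696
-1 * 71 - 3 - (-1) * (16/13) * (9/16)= -953/13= -73.31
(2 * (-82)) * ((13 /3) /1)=-710.67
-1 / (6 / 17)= -17 / 6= -2.83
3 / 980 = 0.00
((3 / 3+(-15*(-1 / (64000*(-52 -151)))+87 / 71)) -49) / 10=-8629286613 / 1844864000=-4.68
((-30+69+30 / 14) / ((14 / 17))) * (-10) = -24480 / 49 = -499.59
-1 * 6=-6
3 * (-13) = -39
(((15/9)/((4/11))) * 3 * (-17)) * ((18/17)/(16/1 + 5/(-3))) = -1485/86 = -17.27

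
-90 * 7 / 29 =-630 / 29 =-21.72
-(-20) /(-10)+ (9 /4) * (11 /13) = -5 /52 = -0.10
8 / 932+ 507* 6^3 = 25516298 / 233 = 109512.01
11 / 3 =3.67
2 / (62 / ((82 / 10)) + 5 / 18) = 1476 / 5785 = 0.26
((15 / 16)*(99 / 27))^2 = 3025 / 256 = 11.82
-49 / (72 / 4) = -49 / 18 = -2.72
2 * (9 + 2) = 22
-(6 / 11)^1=-6 / 11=-0.55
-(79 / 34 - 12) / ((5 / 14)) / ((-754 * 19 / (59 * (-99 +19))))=1087016 / 121771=8.93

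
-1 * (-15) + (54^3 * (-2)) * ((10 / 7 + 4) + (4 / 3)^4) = -2704922.14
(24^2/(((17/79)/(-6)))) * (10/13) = -2730240/221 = -12354.03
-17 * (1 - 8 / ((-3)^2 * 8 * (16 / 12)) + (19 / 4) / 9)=-221 / 9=-24.56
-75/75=-1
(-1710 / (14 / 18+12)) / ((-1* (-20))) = -1539 / 230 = -6.69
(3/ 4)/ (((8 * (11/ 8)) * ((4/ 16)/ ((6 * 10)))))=180/ 11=16.36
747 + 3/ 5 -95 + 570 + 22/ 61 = 373003/ 305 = 1222.96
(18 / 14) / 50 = 9 / 350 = 0.03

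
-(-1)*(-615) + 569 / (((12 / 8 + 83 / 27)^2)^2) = -2284252080951 / 3722098081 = -613.70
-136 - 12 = -148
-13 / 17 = -0.76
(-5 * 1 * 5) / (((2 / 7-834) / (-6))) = -525 / 2918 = -0.18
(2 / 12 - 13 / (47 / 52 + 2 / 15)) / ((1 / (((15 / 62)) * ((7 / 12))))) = -2101085 / 1203792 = -1.75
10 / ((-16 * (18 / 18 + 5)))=-5 / 48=-0.10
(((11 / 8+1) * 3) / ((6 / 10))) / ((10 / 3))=57 / 16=3.56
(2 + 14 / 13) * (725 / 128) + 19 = 7577 / 208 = 36.43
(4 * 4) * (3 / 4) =12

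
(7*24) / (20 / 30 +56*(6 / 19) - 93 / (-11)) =6.27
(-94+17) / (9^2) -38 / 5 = -3463 / 405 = -8.55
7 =7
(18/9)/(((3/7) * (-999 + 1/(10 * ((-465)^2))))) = -10090500/2160087749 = -0.00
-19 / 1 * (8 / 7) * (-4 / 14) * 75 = 22800 / 49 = 465.31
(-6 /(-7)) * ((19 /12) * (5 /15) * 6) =2.71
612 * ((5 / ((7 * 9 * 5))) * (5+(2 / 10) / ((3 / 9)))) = 272 / 5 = 54.40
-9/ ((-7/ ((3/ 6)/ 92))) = 0.01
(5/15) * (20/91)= 20/273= 0.07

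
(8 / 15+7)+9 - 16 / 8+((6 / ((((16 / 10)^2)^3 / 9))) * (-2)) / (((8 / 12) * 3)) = 22245571 / 1966080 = 11.31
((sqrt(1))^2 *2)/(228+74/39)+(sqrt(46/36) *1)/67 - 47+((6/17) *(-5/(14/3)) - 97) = -77017782/533477+sqrt(46)/402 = -144.35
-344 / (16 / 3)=-129 / 2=-64.50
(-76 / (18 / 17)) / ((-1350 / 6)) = 646 / 2025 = 0.32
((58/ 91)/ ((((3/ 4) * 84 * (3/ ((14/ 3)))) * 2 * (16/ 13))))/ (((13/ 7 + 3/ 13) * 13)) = 29/ 123120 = 0.00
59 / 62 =0.95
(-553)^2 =305809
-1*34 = -34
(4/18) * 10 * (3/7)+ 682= 14342/21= 682.95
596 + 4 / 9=5368 / 9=596.44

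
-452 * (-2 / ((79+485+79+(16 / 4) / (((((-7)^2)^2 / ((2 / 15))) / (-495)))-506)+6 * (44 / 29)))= 62944616 / 10165381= 6.19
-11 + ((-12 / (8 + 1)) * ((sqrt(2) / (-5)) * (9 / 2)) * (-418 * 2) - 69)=-5016 * sqrt(2) / 5 - 80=-1498.74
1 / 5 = 0.20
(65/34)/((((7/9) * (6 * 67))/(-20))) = -975/7973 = -0.12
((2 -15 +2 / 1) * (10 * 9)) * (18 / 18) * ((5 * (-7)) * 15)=519750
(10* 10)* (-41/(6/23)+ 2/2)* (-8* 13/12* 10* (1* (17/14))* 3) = 103538500/21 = 4930404.76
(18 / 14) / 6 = 3 / 14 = 0.21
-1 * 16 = -16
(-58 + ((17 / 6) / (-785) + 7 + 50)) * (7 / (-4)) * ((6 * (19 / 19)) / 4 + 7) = 562513 / 37680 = 14.93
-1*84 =-84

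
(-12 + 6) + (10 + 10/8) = 21/4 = 5.25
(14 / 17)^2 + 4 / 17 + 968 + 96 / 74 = 10374464 / 10693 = 970.21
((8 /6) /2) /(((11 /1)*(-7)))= -2 /231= -0.01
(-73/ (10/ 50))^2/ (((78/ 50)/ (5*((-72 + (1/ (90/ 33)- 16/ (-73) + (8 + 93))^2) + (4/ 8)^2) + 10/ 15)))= 3071922189625/ 702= 4375957535.08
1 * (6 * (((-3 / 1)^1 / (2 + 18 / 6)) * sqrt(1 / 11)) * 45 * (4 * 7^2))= -31752 * sqrt(11) / 11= -9573.59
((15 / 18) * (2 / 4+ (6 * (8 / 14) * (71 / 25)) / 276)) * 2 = 4309 / 4830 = 0.89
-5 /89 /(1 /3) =-15 /89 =-0.17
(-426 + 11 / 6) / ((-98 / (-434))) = -78895 / 42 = -1878.45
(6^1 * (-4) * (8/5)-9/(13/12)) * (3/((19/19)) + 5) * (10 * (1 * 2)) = -97152/13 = -7473.23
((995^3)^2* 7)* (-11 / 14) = -10674097602918921875 / 2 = -5337048801459460937.50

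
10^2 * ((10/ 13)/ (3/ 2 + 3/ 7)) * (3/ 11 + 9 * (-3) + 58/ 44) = -301000/ 297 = -1013.47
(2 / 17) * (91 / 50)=91 / 425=0.21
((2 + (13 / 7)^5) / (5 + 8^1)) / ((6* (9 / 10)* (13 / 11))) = 7423295 / 25563447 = 0.29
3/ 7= 0.43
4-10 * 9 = -86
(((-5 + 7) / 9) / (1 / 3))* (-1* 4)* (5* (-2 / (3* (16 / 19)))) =95 / 9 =10.56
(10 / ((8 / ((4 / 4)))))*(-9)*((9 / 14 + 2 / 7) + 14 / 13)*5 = -82125 / 728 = -112.81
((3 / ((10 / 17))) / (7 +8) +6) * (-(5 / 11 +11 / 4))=-44697 / 2200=-20.32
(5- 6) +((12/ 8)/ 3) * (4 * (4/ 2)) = 3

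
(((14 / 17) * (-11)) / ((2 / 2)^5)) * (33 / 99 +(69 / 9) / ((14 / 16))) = -4202 / 51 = -82.39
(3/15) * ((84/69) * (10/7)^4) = 8000/7889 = 1.01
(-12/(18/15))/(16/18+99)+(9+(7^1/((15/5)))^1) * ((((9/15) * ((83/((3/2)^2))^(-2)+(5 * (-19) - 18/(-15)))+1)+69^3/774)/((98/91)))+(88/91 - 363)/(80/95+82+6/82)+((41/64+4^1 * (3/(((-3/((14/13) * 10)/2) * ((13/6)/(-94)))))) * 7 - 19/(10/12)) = 418973756410833911886487/13953536167637601600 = 30026.35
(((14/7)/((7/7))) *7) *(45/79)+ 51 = 58.97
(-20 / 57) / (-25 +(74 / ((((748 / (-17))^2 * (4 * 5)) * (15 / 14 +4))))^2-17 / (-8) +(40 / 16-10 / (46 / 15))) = 217282747264000 / 14636649930403209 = 0.01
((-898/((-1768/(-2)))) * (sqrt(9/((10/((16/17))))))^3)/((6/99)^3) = -3557.51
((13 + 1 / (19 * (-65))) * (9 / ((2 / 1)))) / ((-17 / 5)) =-72243 / 4199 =-17.20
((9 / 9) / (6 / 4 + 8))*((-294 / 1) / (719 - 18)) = -588 / 13319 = -0.04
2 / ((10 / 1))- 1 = -4 / 5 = -0.80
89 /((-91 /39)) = -267 /7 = -38.14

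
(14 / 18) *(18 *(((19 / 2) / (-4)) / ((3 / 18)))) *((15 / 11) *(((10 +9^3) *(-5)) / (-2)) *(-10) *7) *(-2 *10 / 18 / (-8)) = 430005625 / 88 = 4886427.56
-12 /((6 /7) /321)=-4494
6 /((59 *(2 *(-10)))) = -3 /590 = -0.01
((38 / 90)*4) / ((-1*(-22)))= 38 / 495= 0.08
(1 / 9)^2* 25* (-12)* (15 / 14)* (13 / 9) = -3250 / 567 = -5.73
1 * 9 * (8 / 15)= 24 / 5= 4.80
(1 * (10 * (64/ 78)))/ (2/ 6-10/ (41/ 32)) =-13120/ 11947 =-1.10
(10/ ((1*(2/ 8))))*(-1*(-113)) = 4520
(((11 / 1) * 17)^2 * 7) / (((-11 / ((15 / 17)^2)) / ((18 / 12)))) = -51975 / 2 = -25987.50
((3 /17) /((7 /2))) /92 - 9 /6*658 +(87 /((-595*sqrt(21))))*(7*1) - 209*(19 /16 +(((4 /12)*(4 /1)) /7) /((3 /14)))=-560041987 /394128 - 29*sqrt(21) /595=-1421.19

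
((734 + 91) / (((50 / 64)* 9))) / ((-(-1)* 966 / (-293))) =-35.59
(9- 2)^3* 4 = 1372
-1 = -1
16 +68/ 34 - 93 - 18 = -93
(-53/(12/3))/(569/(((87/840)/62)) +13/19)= -29203/750717348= -0.00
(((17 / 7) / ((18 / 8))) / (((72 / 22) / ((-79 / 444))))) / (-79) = 187 / 251748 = 0.00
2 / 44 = 1 / 22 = 0.05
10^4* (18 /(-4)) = -45000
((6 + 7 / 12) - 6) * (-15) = -35 / 4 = -8.75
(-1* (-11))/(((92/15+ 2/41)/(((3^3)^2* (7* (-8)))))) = -138087180/1901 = -72639.23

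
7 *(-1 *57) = -399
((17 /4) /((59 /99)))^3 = 4767078987 /13144256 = 362.67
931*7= 6517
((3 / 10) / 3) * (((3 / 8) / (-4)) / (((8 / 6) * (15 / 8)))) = -3 / 800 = -0.00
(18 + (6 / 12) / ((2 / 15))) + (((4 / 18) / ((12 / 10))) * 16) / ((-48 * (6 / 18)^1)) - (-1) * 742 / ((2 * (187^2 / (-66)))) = 7163483 / 343332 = 20.86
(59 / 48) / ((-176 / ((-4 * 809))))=47731 / 2112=22.60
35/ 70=1/ 2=0.50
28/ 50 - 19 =-461/ 25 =-18.44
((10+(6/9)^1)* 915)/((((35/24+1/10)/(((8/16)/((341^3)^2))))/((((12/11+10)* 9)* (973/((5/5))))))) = 625628102400/3234153031023196337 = 0.00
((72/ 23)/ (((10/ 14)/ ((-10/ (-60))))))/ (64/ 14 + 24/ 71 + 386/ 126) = 375732/ 4101245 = 0.09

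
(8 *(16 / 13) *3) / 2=14.77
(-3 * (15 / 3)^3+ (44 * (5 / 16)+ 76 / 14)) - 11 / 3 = -30197 / 84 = -359.49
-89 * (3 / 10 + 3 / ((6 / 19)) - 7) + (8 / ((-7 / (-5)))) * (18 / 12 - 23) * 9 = -47422 / 35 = -1354.91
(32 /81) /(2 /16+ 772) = 0.00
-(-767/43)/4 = 767/172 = 4.46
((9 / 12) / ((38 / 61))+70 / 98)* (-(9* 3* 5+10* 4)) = -51025 / 152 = -335.69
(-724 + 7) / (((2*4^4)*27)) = -239 / 4608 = -0.05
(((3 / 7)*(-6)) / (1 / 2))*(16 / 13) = -576 / 91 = -6.33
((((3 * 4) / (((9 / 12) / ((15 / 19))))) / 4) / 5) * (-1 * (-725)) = 8700 / 19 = 457.89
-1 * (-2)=2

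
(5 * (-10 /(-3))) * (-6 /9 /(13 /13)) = -100 /9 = -11.11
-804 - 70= -874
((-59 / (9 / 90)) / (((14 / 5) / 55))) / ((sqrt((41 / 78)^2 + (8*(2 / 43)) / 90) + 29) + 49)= -752461515000 / 5064099229 + 575250*sqrt(78866945) / 5064099229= -147.58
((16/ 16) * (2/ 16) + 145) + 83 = 1825/ 8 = 228.12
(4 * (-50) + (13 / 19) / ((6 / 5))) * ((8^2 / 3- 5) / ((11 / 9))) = -1114015 / 418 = -2665.11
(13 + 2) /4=15 /4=3.75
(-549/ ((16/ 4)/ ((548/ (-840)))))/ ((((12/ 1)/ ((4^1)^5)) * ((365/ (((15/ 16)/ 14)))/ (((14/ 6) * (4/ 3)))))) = 33428/ 7665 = 4.36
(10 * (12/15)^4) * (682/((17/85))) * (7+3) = 698368/5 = 139673.60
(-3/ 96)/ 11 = -1/ 352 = -0.00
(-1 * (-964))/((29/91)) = 87724/29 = 3024.97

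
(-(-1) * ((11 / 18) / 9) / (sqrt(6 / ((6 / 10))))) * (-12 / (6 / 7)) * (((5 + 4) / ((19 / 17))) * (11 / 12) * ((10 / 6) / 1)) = -14399 * sqrt(10) / 12312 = -3.70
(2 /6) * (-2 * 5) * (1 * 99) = -330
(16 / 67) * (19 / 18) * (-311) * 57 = -898168 / 201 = -4468.50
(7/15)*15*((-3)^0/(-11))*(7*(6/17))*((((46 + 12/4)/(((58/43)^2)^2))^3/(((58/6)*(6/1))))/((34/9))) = -6219701628651632637874652427/267211068854234286971543552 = -23.28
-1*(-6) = 6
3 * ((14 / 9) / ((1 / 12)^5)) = 1161216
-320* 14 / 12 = -1120 / 3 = -373.33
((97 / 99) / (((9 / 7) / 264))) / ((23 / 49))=266168 / 621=428.61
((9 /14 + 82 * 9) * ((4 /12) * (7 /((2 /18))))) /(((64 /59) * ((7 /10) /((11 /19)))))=100669635 /8512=11826.79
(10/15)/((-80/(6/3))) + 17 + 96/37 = 43463/2220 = 19.58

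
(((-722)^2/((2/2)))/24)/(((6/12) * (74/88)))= 5734124/111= 51658.77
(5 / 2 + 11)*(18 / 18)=27 / 2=13.50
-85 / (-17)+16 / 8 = 7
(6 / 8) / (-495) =-1 / 660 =-0.00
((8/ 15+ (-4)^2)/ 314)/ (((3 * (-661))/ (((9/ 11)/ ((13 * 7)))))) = -124/ 519403885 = -0.00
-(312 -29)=-283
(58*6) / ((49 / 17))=5916 / 49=120.73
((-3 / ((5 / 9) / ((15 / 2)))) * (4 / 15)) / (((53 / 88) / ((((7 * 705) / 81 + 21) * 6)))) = -2335872 / 265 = -8814.61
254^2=64516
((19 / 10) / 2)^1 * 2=19 / 10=1.90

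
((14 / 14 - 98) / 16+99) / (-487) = -1487 / 7792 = -0.19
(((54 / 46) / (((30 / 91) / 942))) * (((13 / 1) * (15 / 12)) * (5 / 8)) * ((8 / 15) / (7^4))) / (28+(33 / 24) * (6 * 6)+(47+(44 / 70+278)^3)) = 29849625 / 85324038854986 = 0.00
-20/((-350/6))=12/35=0.34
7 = 7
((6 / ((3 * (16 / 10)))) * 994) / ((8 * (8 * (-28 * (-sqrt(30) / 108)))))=639 * sqrt(30) / 256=13.67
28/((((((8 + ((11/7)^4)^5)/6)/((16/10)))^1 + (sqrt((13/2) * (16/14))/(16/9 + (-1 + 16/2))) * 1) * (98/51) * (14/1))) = 344714565749530929788747736146090907092080/291151504600752825996825004035991838662483827 - 12763607901146420371555634590940672512 * sqrt(91)/291151504600752825996825004035991838662483827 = 0.00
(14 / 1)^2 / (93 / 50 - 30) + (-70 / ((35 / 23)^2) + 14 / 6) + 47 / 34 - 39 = -17336027 / 239190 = -72.48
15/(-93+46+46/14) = -35/102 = -0.34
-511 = -511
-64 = -64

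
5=5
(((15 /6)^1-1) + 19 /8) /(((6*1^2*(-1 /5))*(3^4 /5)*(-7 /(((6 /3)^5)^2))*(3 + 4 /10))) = 248000 /28917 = 8.58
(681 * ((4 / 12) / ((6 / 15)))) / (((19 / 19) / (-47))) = -26672.50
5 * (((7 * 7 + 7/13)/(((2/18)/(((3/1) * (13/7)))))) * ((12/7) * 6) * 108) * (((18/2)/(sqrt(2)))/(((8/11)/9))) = 5378182920 * sqrt(2)/7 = 1086557032.34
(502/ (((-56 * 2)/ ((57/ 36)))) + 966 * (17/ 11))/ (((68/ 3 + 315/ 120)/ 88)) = 5169.75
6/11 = 0.55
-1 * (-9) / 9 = 1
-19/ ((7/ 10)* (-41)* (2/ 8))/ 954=380/ 136899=0.00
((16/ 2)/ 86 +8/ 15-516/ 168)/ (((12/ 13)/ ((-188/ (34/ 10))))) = 13490269/ 92106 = 146.46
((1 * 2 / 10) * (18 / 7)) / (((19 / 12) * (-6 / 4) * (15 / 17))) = -816 / 3325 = -0.25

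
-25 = -25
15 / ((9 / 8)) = 40 / 3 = 13.33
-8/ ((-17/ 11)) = 88/ 17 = 5.18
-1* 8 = -8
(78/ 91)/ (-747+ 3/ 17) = -17/ 14812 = -0.00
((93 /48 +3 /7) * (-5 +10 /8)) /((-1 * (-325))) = -159 /5824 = -0.03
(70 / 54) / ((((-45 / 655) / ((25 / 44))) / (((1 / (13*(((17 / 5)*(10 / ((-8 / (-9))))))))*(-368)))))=42182000 / 5316597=7.93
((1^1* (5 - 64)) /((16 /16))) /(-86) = 59 /86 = 0.69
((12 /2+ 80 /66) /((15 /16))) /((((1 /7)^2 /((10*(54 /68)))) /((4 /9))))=43904 /33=1330.42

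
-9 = -9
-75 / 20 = -3.75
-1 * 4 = -4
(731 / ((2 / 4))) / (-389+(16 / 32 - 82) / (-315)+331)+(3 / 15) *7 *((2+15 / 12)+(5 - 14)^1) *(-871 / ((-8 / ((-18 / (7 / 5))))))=6543927009 / 582032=11243.24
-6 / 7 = -0.86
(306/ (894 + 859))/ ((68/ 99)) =891/ 3506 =0.25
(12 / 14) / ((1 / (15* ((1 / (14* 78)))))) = 15 / 1274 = 0.01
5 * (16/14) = 40/7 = 5.71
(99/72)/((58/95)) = 2.25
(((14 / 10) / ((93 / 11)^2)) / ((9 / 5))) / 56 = 121 / 622728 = 0.00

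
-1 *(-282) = 282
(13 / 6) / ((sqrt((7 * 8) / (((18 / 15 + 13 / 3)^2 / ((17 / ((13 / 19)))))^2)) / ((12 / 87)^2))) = 2328482 * sqrt(14) / 1283513175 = 0.01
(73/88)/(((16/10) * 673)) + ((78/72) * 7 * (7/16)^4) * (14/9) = 11342605151/26198802432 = 0.43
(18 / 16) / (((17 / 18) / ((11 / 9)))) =99 / 68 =1.46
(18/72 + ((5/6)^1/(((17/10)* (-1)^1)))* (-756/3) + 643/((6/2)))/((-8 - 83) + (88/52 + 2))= -179335/46308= -3.87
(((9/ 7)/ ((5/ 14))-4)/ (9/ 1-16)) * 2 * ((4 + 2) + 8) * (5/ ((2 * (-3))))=-4/ 3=-1.33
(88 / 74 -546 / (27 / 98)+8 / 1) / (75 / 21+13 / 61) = -35060543 / 67266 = -521.22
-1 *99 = -99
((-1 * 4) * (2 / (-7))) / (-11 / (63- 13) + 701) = 400 / 245273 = 0.00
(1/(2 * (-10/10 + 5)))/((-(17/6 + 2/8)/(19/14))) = -0.06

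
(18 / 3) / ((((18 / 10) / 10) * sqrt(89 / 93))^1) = 100 * sqrt(8277) / 267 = 34.07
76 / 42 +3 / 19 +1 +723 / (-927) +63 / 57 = 135322 / 41097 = 3.29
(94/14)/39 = 47/273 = 0.17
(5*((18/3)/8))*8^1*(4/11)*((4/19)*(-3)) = -1440/209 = -6.89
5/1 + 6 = 11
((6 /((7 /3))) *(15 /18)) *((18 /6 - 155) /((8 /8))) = -2280 /7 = -325.71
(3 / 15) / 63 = 1 / 315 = 0.00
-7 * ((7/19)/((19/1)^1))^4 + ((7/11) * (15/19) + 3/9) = 468388236605/560457580353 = 0.84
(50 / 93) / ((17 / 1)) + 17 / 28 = 28277 / 44268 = 0.64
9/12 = 3/4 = 0.75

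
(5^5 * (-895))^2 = 7822509765625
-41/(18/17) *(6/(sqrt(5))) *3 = -697 *sqrt(5)/5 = -311.71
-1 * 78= -78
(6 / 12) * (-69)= -69 / 2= -34.50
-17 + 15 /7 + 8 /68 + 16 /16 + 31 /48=-74791 /5712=-13.09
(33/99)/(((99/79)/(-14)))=-1106/297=-3.72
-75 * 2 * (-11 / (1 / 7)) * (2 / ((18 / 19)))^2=1389850 / 27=51475.93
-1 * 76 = -76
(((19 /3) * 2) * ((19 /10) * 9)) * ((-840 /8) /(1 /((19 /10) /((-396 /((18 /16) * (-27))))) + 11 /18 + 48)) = -23334318 /56915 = -409.99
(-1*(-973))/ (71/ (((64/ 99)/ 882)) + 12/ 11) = 0.01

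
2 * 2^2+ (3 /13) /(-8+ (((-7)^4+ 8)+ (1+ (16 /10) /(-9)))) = 11240663 /1405066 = 8.00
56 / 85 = 0.66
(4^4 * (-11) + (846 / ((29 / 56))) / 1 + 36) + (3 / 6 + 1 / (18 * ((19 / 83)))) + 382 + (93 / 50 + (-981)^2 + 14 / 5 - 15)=238425510997 / 247950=961587.06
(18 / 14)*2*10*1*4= 720 / 7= 102.86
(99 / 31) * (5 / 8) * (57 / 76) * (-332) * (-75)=9244125 / 248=37274.70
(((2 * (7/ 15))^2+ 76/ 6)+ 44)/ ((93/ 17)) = 220082/ 20925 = 10.52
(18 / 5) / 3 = 6 / 5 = 1.20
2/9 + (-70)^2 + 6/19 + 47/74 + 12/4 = 62057407/12654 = 4904.17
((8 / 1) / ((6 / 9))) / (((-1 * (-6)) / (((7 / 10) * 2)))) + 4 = 34 / 5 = 6.80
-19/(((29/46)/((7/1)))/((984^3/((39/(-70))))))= 136010223175680/377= 360769822747.16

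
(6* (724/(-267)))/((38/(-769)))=556756/1691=329.25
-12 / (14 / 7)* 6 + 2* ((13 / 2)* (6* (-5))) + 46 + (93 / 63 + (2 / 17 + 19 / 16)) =-2154673 / 5712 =-377.22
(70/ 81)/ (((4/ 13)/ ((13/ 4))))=9.13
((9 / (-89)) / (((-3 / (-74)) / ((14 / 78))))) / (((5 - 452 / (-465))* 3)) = -80290 / 3212989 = -0.02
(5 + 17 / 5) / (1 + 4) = 42 / 25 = 1.68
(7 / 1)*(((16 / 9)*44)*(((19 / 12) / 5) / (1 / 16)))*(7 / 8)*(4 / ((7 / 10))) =374528 / 27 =13871.41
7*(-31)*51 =-11067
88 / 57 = 1.54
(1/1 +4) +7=12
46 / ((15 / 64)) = 2944 / 15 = 196.27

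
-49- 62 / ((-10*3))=-704 / 15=-46.93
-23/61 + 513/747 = 1568/5063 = 0.31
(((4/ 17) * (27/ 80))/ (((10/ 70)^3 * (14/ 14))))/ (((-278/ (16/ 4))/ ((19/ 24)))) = -58653/ 189040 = -0.31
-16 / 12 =-4 / 3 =-1.33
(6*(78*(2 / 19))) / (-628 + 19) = -312 / 3857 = -0.08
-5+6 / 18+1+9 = 5.33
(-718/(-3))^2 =515524/9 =57280.44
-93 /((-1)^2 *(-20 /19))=88.35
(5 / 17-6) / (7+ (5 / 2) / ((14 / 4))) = -679 / 918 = -0.74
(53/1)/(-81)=-53/81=-0.65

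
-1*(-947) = 947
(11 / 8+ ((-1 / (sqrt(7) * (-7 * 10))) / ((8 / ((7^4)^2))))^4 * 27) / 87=253461969116489422572523 / 3563520000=71126854659575.20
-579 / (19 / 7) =-213.32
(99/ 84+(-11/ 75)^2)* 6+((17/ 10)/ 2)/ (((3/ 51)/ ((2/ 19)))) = 2174936/ 249375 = 8.72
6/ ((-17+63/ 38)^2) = 8664/ 339889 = 0.03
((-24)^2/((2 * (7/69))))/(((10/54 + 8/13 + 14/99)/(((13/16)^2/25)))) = 405208089/5091800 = 79.58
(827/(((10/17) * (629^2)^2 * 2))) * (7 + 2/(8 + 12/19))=490411/15100714908520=0.00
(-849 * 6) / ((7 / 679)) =-494118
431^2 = 185761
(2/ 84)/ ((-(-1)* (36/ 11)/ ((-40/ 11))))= -5/ 189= -0.03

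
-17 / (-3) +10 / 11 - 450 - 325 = -25358 / 33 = -768.42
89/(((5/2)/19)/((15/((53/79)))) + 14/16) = 3206136/31733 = 101.03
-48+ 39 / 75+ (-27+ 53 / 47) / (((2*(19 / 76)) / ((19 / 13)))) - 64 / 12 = -5885771 / 45825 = -128.44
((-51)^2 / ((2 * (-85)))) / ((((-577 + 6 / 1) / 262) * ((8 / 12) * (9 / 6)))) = 20043 / 2855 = 7.02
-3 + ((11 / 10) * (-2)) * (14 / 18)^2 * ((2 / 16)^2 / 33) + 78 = 5831951 / 77760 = 75.00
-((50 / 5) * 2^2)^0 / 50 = -1 / 50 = -0.02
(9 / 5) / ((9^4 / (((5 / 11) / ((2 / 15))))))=5 / 5346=0.00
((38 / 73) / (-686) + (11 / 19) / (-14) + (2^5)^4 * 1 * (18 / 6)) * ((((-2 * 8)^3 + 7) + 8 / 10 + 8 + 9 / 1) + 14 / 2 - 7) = -4351972530914458 / 339815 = -12806887662.15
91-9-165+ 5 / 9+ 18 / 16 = -5855 / 72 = -81.32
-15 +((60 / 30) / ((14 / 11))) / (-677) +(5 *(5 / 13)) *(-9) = -1990523 / 61607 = -32.31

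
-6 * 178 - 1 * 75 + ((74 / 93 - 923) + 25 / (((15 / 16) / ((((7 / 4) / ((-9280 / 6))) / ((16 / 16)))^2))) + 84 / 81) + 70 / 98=-52057585883047 / 25228385280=-2063.45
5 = 5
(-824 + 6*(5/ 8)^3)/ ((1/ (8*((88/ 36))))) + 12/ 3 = -2315683/ 144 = -16081.13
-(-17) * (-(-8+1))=119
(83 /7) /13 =83 /91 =0.91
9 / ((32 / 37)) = 333 / 32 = 10.41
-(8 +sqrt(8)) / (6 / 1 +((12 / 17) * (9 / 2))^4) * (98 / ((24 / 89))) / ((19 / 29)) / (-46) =10562817349 * sqrt(2) / 47217930408 +10562817349 / 11804482602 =1.21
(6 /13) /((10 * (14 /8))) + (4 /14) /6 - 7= -9454 /1365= -6.93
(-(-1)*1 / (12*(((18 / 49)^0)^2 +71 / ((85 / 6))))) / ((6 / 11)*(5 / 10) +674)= 935 / 45481044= 0.00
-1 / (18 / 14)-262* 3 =-7081 / 9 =-786.78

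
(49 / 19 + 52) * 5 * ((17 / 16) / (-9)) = -88145 / 2736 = -32.22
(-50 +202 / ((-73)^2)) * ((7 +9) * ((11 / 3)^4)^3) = -4720823698.66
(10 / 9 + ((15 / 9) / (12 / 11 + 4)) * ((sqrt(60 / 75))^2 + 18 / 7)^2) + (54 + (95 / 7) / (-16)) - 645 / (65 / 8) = -68705983 / 3210480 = -21.40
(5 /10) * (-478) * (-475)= 113525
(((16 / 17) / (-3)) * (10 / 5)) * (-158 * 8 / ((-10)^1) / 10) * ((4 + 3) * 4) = -283136 / 1275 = -222.07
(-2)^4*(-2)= -32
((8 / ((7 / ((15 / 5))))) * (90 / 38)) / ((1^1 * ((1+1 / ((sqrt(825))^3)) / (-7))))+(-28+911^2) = 556875 * sqrt(33) / 1333599607+1106669174042676 / 1333599607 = 829836.16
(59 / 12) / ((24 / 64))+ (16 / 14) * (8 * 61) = 35962 / 63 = 570.83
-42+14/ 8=-161/ 4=-40.25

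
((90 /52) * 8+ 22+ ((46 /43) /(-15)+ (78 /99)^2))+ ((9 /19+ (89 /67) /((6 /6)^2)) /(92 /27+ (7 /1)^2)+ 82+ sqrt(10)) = 121.59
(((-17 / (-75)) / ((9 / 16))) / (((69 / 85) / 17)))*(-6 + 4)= -157216 / 9315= -16.88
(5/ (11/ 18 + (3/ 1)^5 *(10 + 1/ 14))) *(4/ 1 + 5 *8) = 6930/ 77111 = 0.09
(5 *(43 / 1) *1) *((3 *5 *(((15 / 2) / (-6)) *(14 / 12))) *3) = -112875 / 8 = -14109.38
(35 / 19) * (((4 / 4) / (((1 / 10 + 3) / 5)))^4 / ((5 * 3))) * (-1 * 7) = -306250000 / 52640697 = -5.82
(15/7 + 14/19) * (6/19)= 0.91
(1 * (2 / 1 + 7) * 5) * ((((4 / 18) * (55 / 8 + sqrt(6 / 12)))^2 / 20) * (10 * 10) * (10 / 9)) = 6875 * sqrt(2) / 81 + 127375 / 216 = 709.73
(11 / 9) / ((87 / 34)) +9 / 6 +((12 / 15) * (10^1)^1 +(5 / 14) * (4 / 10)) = 110941 / 10962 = 10.12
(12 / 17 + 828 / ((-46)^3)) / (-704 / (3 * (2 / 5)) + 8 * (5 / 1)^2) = -37629 / 20863760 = -0.00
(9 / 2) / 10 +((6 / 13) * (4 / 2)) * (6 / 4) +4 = 1517 / 260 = 5.83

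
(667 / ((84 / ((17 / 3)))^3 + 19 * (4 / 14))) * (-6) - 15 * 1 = -910374516 / 56103875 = -16.23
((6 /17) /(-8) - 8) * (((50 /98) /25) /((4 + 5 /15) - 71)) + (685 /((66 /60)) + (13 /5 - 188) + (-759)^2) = 4226109964291 /7330400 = 576518.33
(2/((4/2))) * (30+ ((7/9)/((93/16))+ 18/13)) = 342952/10881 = 31.52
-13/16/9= -13/144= -0.09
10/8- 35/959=665/548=1.21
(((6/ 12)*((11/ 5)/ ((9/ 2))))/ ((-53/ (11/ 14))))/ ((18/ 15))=-121/ 40068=-0.00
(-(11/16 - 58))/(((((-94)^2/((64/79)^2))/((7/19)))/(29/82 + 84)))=1420807136/10739581451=0.13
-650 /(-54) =325 /27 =12.04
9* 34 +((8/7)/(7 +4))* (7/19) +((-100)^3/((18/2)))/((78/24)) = -828516446/24453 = -33882.00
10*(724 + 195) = 9190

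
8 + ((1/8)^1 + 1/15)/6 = 5783/720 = 8.03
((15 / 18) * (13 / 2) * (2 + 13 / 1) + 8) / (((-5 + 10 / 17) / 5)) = -2023 / 20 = -101.15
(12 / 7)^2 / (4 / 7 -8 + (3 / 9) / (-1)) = -432 / 1141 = -0.38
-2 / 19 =-0.11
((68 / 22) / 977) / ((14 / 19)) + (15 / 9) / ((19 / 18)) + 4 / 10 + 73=535886852 / 7146755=74.98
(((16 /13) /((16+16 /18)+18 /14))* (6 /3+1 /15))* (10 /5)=20832 /74425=0.28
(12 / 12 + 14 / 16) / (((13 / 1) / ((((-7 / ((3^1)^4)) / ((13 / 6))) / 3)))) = -35 / 18252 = -0.00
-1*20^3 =-8000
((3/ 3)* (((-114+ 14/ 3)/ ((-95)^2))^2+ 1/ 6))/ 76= 244567043/ 111424455000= 0.00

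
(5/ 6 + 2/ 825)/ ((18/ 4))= 1379/ 7425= 0.19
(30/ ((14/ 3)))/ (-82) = -45/ 574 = -0.08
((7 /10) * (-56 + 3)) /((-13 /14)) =39.95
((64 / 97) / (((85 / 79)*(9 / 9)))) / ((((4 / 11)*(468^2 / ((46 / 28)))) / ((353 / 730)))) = 7055411 / 1153488527100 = 0.00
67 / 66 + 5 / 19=1603 / 1254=1.28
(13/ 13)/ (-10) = -1/ 10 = -0.10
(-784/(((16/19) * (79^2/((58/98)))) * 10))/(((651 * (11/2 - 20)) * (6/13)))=247/121886730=0.00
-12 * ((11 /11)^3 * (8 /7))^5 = -393216 /16807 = -23.40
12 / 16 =3 / 4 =0.75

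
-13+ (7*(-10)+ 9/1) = -74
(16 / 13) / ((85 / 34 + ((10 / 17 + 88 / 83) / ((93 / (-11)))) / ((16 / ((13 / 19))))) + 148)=319134336 / 39021983507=0.01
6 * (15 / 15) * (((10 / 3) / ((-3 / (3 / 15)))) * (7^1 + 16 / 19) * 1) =-10.46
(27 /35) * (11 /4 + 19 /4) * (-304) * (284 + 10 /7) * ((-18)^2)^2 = -2582344094976 /49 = -52700899897.47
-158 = -158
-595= -595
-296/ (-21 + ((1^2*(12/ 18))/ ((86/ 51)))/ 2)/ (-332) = -0.04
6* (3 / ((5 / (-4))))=-72 / 5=-14.40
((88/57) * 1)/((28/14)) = 44/57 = 0.77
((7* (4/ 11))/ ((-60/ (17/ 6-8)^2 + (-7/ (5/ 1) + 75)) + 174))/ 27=67270/ 175069323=0.00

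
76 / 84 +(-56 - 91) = -146.10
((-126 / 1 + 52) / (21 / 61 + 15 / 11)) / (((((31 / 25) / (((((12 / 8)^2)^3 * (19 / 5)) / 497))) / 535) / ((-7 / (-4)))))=-2849.14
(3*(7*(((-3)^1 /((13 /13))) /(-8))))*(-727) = -45801 /8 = -5725.12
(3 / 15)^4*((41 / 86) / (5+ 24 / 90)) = 123 / 849250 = 0.00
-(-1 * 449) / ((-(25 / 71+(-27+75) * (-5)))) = 31879 / 17015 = 1.87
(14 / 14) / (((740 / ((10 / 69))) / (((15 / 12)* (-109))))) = -545 / 20424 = -0.03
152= 152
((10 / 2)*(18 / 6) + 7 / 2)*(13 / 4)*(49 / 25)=23569 / 200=117.84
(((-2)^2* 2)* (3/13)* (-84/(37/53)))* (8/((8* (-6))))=17808/481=37.02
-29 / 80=-0.36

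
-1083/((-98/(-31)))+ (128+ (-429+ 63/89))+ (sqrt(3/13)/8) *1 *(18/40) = -5607145/8722+ 9 *sqrt(39)/2080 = -642.85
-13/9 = -1.44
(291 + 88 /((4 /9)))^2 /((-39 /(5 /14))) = -398535 /182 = -2189.75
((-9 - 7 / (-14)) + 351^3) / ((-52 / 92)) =-1989202955 / 26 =-76507805.96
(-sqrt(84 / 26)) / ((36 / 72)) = -2*sqrt(546) / 13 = -3.59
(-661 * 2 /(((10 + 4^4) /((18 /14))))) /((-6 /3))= 5949 /1862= 3.19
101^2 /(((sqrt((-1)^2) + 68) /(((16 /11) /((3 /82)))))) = 5877.78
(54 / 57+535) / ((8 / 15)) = 152745 / 152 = 1004.90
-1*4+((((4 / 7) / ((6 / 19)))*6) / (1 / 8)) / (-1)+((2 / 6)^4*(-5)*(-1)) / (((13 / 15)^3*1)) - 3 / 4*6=-8790235 / 92274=-95.26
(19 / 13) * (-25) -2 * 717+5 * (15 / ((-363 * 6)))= -1470.57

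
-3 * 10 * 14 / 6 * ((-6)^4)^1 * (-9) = 816480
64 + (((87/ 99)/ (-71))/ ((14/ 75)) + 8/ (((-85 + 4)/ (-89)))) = 64408139/ 885654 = 72.72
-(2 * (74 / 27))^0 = -1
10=10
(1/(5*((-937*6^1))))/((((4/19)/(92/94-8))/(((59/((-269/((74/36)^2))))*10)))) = -84405695/7676526168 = -0.01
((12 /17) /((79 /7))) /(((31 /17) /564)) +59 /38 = 1944779 /93062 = 20.90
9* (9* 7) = 567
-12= -12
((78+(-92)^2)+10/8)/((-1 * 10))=-34173/40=-854.32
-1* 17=-17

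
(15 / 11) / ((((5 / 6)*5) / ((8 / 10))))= 72 / 275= 0.26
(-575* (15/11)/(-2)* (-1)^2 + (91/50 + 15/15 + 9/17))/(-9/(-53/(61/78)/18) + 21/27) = 11462368671/91845050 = 124.80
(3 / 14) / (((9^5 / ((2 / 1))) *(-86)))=-1 / 11849166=-0.00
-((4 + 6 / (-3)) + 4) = -6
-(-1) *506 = 506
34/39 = 0.87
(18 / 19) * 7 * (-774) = -5132.84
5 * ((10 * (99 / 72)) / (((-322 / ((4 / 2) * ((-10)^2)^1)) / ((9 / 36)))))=-6875 / 644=-10.68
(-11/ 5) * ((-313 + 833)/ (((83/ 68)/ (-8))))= 622336/ 83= 7498.02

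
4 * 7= 28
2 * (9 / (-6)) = -3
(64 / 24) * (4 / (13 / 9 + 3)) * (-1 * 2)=-24 / 5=-4.80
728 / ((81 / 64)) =46592 / 81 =575.21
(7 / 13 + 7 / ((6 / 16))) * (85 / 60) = 12733 / 468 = 27.21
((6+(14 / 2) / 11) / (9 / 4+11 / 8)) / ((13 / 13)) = 584 / 319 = 1.83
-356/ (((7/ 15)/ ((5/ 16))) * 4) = -6675/ 112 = -59.60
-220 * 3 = -660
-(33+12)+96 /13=-489 /13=-37.62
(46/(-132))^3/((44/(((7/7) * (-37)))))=450179/12649824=0.04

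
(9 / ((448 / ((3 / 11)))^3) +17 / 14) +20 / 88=172521947379 / 119677386752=1.44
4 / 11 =0.36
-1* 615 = -615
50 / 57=0.88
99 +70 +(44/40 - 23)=1471/10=147.10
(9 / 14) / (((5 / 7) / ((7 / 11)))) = 63 / 110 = 0.57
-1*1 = -1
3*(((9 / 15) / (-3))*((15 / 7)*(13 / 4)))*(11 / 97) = -1287 / 2716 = -0.47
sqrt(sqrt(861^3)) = 861^(3/4) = 158.95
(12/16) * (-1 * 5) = -15/4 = -3.75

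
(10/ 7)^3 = 1000/ 343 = 2.92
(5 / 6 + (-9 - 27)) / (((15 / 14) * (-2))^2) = -10339 / 1350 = -7.66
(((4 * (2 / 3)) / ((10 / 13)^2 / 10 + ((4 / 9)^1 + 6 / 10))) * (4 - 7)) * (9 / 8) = -68445 / 8393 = -8.16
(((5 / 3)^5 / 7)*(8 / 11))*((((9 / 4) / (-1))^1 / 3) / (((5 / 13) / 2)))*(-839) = 4371.89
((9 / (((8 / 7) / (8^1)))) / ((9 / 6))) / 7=6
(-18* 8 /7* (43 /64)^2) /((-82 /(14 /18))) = 1849 /20992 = 0.09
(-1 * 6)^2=36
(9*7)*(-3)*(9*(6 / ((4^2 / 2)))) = -5103 / 4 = -1275.75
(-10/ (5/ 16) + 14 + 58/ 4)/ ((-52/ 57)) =399/ 104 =3.84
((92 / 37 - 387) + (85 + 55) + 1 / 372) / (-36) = 3365447 / 495504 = 6.79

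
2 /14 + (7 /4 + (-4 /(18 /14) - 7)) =-2071 /252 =-8.22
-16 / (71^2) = -16 / 5041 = -0.00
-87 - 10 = -97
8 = 8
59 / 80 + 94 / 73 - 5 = -17373 / 5840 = -2.97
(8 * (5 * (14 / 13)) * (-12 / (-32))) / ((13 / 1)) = 210 / 169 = 1.24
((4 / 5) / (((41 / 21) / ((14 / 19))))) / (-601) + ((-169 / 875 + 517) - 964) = -183195839426 / 409656625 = -447.19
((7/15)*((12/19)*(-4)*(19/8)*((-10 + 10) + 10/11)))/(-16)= 7/44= 0.16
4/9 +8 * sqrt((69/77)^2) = 5276/693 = 7.61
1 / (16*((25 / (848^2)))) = 44944 / 25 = 1797.76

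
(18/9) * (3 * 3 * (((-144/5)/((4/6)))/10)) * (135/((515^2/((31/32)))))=-0.04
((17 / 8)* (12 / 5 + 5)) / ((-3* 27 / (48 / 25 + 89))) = -1429717 / 81000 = -17.65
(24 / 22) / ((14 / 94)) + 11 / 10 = 8.42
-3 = -3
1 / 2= 0.50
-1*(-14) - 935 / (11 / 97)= -8231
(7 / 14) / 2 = 1 / 4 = 0.25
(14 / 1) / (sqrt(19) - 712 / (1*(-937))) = -9340016 / 16174467 +12291566*sqrt(19) / 16174467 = 2.74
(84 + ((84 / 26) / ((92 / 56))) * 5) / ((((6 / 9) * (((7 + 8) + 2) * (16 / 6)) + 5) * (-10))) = -126252 / 473915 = -0.27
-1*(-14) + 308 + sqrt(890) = sqrt(890) + 322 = 351.83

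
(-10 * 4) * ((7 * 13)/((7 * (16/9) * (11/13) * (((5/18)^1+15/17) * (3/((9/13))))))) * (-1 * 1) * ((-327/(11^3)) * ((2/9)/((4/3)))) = -5853627/2079022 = -2.82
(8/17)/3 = 0.16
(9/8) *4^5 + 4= 1156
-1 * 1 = -1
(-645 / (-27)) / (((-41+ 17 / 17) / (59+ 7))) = -473 / 12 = -39.42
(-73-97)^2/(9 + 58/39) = 2755.75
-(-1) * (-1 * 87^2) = -7569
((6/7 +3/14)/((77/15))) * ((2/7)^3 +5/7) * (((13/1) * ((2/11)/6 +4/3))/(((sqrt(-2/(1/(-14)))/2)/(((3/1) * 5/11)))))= 15136875 * sqrt(7)/28471058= 1.41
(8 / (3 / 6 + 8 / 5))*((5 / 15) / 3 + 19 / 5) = 14.90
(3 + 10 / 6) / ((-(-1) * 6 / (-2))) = -14 / 9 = -1.56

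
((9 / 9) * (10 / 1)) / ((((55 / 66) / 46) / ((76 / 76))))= 552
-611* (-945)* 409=236154555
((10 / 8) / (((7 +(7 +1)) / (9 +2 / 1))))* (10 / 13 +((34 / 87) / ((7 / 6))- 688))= -9969949 / 15834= -629.65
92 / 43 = 2.14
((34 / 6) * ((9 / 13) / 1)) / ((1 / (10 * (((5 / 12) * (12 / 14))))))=1275 / 91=14.01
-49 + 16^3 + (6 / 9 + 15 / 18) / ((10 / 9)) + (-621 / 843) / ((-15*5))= 113758911 / 28100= 4048.36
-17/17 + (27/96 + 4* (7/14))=1.28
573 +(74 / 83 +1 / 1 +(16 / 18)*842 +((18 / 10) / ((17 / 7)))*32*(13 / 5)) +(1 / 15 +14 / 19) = 8359212829 / 6032025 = 1385.81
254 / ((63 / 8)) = 2032 / 63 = 32.25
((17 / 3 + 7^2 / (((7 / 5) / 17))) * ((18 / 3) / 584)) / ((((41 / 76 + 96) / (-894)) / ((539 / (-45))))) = 499943276 / 730365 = 684.51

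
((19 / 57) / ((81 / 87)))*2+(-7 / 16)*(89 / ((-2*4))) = 57887 / 10368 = 5.58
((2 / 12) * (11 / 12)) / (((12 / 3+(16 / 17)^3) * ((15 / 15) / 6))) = 54043 / 284976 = 0.19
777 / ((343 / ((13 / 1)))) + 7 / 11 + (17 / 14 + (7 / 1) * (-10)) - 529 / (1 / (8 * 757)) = -3453548391 / 1078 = -3203662.70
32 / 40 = 4 / 5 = 0.80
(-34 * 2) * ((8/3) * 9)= -1632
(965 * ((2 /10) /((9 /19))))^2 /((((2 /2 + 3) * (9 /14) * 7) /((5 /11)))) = 67234445 /16038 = 4192.20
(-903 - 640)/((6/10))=-7715/3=-2571.67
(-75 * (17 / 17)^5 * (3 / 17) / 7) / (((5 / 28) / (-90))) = 16200 / 17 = 952.94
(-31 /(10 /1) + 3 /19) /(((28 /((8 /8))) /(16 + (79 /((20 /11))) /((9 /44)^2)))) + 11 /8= -235772909 /2154600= -109.43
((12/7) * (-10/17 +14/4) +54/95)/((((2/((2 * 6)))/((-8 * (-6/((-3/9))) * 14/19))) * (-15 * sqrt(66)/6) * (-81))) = -446976 * sqrt(66)/1687675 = -2.15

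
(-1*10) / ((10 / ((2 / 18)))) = -1 / 9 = -0.11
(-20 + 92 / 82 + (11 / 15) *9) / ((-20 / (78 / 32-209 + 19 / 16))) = -4135431 / 32800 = -126.08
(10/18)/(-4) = -0.14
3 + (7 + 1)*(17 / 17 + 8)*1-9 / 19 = 1416 / 19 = 74.53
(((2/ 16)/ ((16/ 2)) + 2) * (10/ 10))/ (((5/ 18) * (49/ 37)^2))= 4.14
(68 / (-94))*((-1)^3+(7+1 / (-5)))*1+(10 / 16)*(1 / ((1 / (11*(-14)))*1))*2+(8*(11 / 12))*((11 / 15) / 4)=-195.35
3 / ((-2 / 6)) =-9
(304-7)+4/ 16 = 1189/ 4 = 297.25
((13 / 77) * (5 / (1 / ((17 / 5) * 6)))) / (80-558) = -663 / 18403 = -0.04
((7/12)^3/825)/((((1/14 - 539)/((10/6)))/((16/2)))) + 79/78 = 5310818837/5243624100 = 1.01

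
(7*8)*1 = 56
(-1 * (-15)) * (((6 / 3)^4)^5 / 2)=7864320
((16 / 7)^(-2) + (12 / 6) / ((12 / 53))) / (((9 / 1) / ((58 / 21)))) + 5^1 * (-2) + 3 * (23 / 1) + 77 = 10071335 / 72576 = 138.77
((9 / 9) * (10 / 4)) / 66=5 / 132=0.04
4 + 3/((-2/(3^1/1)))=-1/2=-0.50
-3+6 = 3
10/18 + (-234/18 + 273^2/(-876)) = -256291/2628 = -97.52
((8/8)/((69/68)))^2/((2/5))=11560/4761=2.43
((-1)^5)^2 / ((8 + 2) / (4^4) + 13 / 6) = 384 / 847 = 0.45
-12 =-12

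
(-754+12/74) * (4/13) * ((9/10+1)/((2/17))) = -9009116/2405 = -3745.99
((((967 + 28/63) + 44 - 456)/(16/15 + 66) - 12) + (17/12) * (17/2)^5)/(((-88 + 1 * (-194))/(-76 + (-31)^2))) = -3581441323585/18156288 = -197256.25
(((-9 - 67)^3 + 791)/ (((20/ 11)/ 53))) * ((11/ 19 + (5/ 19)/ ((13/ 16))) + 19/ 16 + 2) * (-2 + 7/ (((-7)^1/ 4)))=2477724531645/ 7904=313477293.98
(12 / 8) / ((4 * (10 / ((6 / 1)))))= 9 / 40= 0.22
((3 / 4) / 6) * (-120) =-15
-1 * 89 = -89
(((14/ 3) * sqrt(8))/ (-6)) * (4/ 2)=-28 * sqrt(2)/ 9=-4.40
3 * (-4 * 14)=-168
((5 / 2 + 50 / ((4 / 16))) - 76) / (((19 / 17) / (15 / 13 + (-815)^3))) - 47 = -15134066042539 / 247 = -61271522439.43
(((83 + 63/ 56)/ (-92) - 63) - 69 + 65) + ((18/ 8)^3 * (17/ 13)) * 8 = 490351/ 9568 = 51.25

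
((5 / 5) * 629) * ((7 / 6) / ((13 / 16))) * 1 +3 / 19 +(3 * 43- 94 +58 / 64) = 22271345 / 23712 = 939.24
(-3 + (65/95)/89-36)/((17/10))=-659360/28747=-22.94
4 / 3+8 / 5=44 / 15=2.93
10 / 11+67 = 747 / 11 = 67.91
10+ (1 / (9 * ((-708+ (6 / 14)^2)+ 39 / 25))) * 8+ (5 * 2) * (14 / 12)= 42174295 / 1946619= 21.67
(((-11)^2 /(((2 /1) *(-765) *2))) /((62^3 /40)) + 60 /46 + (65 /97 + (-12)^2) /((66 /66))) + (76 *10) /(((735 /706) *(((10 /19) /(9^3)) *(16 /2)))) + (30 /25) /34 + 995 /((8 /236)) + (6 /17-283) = 310145675978945347 /1993114065348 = 155608.59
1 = 1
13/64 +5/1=333/64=5.20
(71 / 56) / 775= 71 / 43400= 0.00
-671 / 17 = -39.47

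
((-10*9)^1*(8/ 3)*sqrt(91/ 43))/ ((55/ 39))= -1872*sqrt(3913)/ 473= -247.57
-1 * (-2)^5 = 32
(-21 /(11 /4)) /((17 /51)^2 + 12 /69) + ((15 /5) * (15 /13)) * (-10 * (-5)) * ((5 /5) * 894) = 1305237456 /8437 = 154703.98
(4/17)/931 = 4/15827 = 0.00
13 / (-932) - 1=-945 / 932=-1.01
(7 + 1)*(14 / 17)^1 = 112 / 17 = 6.59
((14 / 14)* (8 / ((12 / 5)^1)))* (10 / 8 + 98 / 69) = 8.90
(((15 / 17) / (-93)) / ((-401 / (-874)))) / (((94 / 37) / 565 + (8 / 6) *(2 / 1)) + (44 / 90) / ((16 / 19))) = -6577549200 / 1034309781739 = -0.01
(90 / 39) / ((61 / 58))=1740 / 793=2.19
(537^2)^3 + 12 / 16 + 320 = 95919234805390919 / 4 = 23979808701347729.75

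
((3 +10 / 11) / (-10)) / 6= -43 / 660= -0.07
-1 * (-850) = 850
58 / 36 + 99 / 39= 971 / 234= 4.15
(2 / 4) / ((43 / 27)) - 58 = -4961 / 86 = -57.69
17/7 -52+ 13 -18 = -382/7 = -54.57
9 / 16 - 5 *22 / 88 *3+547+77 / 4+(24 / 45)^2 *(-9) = 224201 / 400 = 560.50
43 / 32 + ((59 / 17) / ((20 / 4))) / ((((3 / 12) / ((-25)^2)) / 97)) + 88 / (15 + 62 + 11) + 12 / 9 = 274710001 / 1632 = 168327.21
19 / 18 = 1.06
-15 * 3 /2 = -45 /2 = -22.50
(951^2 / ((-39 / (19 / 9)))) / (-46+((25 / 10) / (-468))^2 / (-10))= 85780626048 / 80600837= 1064.26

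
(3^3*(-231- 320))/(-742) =20.05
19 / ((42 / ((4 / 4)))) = 19 / 42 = 0.45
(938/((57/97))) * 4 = 363944/57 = 6384.98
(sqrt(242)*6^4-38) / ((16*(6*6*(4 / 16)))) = -19 / 72 + 99*sqrt(2) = 139.74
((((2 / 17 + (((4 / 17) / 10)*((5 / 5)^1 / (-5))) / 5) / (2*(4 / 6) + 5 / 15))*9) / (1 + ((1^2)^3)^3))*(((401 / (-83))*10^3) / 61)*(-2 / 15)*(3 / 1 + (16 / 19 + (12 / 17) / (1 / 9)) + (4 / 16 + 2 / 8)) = 24735104352 / 695023325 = 35.59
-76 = -76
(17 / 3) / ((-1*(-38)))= 17 / 114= 0.15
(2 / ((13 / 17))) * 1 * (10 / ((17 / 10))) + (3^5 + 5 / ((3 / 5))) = 10402 / 39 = 266.72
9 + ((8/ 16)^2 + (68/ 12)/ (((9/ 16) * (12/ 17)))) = 7621/ 324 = 23.52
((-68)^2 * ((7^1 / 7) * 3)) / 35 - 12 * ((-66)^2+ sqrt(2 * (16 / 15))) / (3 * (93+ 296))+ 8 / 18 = 43131772 / 122535 - 16 * sqrt(30) / 5835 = 351.98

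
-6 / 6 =-1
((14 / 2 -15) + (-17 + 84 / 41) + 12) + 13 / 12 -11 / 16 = -20773 / 1968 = -10.56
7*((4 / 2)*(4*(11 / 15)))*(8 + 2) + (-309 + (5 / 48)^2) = 234265 / 2304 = 101.68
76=76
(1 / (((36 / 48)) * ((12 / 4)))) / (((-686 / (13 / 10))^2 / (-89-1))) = -169 / 1176490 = -0.00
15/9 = 5/3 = 1.67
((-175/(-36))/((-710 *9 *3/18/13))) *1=-455/7668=-0.06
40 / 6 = 20 / 3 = 6.67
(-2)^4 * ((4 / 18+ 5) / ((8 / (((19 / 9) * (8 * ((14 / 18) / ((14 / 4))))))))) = 28576 / 729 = 39.20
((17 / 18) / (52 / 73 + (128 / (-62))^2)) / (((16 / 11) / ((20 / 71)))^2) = 721523605 / 101330391168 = 0.01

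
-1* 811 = -811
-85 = -85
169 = 169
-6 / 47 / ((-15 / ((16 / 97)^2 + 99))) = 1863494 / 2211115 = 0.84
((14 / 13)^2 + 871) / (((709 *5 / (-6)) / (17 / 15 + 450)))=-398968786 / 599105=-665.94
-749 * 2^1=-1498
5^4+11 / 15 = 9386 / 15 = 625.73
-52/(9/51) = -884/3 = -294.67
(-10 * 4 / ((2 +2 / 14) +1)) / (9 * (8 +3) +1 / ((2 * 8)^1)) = -448 / 3487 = -0.13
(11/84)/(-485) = -11/40740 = -0.00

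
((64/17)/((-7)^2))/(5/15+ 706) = 192/1765127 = 0.00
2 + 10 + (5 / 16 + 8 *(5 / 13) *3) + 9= 6353 / 208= 30.54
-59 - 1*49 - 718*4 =-2980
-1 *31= -31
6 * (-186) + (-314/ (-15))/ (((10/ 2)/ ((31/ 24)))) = -999533/ 900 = -1110.59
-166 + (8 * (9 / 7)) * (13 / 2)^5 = 3336989 / 28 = 119178.18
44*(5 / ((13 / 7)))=1540 / 13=118.46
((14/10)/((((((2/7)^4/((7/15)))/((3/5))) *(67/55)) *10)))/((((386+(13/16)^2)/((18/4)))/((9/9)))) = 0.06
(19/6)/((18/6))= 1.06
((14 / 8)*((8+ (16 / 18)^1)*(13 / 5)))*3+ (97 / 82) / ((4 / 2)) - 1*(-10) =64907 / 492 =131.92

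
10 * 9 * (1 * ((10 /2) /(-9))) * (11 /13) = -550 /13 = -42.31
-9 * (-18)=162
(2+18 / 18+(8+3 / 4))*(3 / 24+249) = 93671 / 32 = 2927.22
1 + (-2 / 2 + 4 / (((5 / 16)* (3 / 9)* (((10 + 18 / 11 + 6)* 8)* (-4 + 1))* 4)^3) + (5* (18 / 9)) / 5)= 3650690669 / 1825346000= 2.00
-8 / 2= -4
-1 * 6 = -6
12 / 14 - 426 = -2976 / 7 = -425.14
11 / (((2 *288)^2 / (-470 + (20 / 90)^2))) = -209363 / 13436928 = -0.02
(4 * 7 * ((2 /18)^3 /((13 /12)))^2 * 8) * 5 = 17920 /9979281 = 0.00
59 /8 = 7.38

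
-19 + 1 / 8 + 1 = -143 / 8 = -17.88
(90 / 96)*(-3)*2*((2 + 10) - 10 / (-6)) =-615 / 8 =-76.88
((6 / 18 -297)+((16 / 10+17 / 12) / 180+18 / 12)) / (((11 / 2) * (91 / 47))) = -149818093 / 5405400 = -27.72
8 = 8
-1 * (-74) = 74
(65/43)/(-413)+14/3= 248431/53277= 4.66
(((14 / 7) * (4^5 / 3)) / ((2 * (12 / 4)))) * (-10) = -10240 / 9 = -1137.78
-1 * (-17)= 17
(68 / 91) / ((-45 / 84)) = -272 / 195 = -1.39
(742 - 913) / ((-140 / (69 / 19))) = 621 / 140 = 4.44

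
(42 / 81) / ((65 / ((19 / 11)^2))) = 5054 / 212355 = 0.02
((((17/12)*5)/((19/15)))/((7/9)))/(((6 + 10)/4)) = 1.80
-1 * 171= -171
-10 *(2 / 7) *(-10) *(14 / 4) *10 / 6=500 / 3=166.67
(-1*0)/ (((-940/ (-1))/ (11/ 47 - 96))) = 0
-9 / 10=-0.90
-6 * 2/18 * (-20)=40/3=13.33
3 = 3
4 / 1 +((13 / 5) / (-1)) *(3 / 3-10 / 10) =4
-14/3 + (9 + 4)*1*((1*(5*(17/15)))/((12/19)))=4031/36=111.97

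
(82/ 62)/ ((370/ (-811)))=-33251/ 11470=-2.90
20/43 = 0.47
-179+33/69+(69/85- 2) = -351333/1955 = -179.71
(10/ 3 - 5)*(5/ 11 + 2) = -45/ 11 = -4.09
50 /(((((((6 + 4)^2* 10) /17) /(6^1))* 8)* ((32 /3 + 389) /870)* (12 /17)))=1.97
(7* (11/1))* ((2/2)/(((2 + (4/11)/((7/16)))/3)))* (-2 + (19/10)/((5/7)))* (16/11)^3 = 165.72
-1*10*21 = -210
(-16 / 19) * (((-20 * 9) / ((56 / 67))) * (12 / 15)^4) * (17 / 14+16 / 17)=16671744 / 104125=160.11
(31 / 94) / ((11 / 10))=155 / 517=0.30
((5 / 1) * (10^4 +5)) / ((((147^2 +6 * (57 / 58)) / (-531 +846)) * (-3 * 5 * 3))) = -3385025 / 208944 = -16.20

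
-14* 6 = -84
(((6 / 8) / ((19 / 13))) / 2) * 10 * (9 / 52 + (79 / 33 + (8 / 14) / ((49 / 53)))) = 9373535 / 1146992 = 8.17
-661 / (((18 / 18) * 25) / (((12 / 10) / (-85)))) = 3966 / 10625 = 0.37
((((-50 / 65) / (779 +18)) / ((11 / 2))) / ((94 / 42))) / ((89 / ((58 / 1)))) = -24360 / 476740693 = -0.00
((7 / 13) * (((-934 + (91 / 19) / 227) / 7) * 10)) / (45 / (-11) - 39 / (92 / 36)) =5095737515 / 137256912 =37.13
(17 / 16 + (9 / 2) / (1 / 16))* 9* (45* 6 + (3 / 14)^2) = 79552287 / 448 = 177572.07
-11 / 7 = -1.57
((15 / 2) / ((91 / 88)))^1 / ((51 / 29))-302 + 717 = 419.12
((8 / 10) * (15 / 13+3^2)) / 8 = 1.02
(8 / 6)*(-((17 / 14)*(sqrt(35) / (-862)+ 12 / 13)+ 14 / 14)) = -772 / 273+ 17*sqrt(35) / 9051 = -2.82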